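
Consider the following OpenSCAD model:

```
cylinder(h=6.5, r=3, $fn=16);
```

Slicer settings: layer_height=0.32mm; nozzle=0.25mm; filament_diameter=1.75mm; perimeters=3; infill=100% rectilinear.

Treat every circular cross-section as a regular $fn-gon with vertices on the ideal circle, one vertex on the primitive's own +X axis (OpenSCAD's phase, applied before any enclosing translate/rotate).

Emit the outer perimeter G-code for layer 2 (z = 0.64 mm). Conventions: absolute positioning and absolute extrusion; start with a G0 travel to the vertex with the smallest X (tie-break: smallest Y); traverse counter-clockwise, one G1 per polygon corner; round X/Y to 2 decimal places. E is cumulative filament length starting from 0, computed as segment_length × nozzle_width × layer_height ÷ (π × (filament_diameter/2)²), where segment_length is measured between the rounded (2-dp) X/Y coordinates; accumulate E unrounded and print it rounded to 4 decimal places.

G0 X-3.00 Y0.00 Z0.64
G1 X-2.77 Y-1.15 E0.0390
G1 X-2.12 Y-2.12 E0.0778
G1 X-1.15 Y-2.77 E0.1167
G1 X0.00 Y-3.00 E0.1557
G1 X1.15 Y-2.77 E0.1947
G1 X2.12 Y-2.12 E0.2335
G1 X2.77 Y-1.15 E0.2724
G1 X3.00 Y0.00 E0.3114
G1 X2.77 Y1.15 E0.3504
G1 X2.12 Y2.12 E0.3892
G1 X1.15 Y2.77 E0.4280
G1 X0.00 Y3.00 E0.4671
G1 X-1.15 Y2.77 E0.5061
G1 X-2.12 Y2.12 E0.5449
G1 X-2.77 Y1.15 E0.5837
G1 X-3.00 Y0.00 E0.6227

At z = 0.64 mm: the r=3 cylinder gives a regular 16-gon of circumradius 3 (constant along its height). The outline is a single polygon with 16 vertices. Extrusion per mm of travel: 0.25 × 0.32 / (π × 0.875²) = 0.033260. Accumulating E over each segment gives final E = 0.6227.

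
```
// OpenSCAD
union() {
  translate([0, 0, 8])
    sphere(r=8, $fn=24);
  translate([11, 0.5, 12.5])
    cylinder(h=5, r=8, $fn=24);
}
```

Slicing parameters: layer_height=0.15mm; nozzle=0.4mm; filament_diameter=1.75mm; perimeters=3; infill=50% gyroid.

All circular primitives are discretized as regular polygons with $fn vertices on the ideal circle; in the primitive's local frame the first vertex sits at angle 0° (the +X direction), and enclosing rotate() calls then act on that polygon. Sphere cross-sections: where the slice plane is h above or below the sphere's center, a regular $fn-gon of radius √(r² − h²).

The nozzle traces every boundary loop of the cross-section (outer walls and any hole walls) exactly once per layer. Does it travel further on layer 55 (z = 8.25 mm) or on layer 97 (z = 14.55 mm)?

Layer 55 (z = 8.25): the r=8 sphere slices to a regular 24-gon of circumradius 7.996 (√(r²−h²) with h=0.25 from center) (perimeter = 2·24·7.996·sin(180°/24) = 50.10 mm); the cylinder at (11, 0.5) does not reach this height (z outside [12.5, 17.5]); Combining (union): only the r=8 sphere is present, so the union is just that shape — boundary = 50.10 mm. So its perimeter = 50.10 mm. Layer 97 (z = 14.55): the r=8 sphere slices to a regular 24-gon of circumradius 4.593 (√(r²−h²) with h=6.55 from center) (perimeter = 2·24·4.593·sin(180°/24) = 28.78 mm); the r=8 cylinder at (11, 0.5) contributes a regular 24-gon of circumradius 8 (perimeter = 2·24·8.000·sin(180°/24) = 50.12 mm); Merging all regions: the regions partially overlap (shared area 5.82 mm²), so the edge portions inside another operand are dropped and the merged outline is re-measured after clipping — boundary = 67.01 mm. So its perimeter = 67.01 mm. Layer 97 is larger (67.01 vs 50.10 mm).

layer 97 (z = 14.55 mm)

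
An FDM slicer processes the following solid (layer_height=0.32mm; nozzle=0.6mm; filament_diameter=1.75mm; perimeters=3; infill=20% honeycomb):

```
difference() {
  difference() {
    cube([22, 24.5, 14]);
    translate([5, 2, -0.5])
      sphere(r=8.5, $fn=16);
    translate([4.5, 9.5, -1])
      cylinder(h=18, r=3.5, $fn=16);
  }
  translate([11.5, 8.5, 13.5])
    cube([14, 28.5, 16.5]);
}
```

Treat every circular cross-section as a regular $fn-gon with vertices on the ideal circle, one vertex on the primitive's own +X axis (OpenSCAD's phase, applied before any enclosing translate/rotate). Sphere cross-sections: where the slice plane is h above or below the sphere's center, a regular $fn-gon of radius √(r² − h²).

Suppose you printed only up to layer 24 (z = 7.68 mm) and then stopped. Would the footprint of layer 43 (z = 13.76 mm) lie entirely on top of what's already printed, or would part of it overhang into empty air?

Compare the two slices. At z = 7.68: the cube (footprint 22×24.5) is included at this height (area 539.00 mm²); the sphere at (5, 2): section is a regular 16-gon, circumradius = √(r²−h²) = √(8.5²−8.18²) = 2.310 (area = (16/2)·2.310²·sin(360°/16) = 16.34 mm²); the cylinder at (4.5, 9.5): section is a regular 16-gon, circumradius r=3.5 (area = (16/2)·3.500²·sin(360°/16) = 37.50 mm²); Taking the first minus the rest: starting from the 22×24.5 cube (539.00 mm²), the r=8.5 sphere at (5, 2) partially overlaps it — only the 15.92 mm² overlap (of its 16.34 mm²) is removed, clipping the outline; the r=3.5 cylinder at (4.5, 9.5) lies wholly inside it (removes its full 37.50 mm² and its 21.85 mm outline becomes a hole wall) — area = 485.58 mm²; the cube at (11.5, 8.5) is absent (z outside [13.5, 30]); Subtracting the remaining from the first: none of the subtracted shapes is present at this height, so the result so far is unchanged — area = 485.58 mm². At z = 13.76: the 22×24.5 cube contributes its full rectangle (area 539.00 mm²); the sphere at (5, 2) does not reach this height (|z−center|=14.260 > r=8.5); the r=3.5 cylinder at (4.5, 9.5) gives a regular 16-gon of circumradius 3.5 (constant along its height) (area = (16/2)·3.500²·sin(360°/16) = 37.50 mm²); Subtracting the remaining from the first: starting from the 22×24.5 cube (539.00 mm²), the r=3.5 cylinder at (4.5, 9.5) lies wholly inside it (removes its full 37.50 mm² and its 21.85 mm outline becomes a hole wall) — area = 501.50 mm²; the cube at (11.5, 8.5) is present — its section is the full 14×28.5 rectangle (area 399.00 mm²); Taking the first minus the rest: starting from that combined region (501.50 mm²), the 14×28.5 cube at (11.5, 8.5) partially overlaps it — only the 168.00 mm² overlap (of its 399.00 mm²) is removed, clipping the outline — area = 333.50 mm². Checking containment: at z = 13.76 the cross-section extends beyond the z = 7.68 cross-section by about 15.92 mm².

part overhangs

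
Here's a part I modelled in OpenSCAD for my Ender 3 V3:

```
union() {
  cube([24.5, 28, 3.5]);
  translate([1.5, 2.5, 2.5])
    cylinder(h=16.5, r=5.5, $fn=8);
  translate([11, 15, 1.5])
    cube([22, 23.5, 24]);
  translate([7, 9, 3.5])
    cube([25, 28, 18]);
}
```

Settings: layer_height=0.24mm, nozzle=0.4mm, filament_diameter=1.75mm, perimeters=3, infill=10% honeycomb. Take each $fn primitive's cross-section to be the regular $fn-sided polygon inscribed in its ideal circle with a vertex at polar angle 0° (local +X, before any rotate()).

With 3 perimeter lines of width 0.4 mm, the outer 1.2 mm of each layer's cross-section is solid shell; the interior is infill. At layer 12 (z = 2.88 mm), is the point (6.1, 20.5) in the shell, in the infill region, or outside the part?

At z = 2.88 mm: the cube (footprint 24.5×28) is included at this height; the r=5.5 cylinder at (1.5, 2.5) gives a regular 8-gon of circumradius 5.5 (constant along its height); the cube at (11, 15) (footprint 22×23.5) is included at this height; the cube at (7, 9) is absent (z outside [3.5, 21.5]); Combining (union): the regions partially overlap (shared area 220.88 mm²), so overlapping operands fuse into one piece — 1 connected region. Overall, the cross-section is a single solid region. The nearest boundary edge runs (0.00, 7.38)→(0.00, 28.00); distance from the point to it = 6.10 mm. The point is inside the cross-section and 6.10 mm from the nearest boundary — more than the 1.2 mm shell width (3 × 0.4), so it's in the infill interior.

infill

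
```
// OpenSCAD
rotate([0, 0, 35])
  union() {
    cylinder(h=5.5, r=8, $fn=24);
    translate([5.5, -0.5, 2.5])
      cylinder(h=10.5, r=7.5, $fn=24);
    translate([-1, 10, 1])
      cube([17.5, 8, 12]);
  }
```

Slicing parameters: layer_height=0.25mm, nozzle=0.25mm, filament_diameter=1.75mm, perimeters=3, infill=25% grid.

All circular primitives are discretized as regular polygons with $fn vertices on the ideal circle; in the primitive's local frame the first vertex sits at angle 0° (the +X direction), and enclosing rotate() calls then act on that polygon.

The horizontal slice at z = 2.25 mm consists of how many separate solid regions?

At z = 2.25 mm: the r=8 cylinder contributes a regular 24-gon of circumradius 8; the cylinder at (5.5, -0.5) is absent (z outside [2.5, 13]); the cube at (-1, 10) is present — its section is the full 17.5×8 rectangle; Taking the union: the 2 present regions are separate (no shared area or edge), so areas and boundary lengths simply add and each stays a separate island — 2 connected regions; (rotated 35° about Z; rotation is an isometry so areas/perimeters/island counts are preserved). The result has 2 disconnected regions.

2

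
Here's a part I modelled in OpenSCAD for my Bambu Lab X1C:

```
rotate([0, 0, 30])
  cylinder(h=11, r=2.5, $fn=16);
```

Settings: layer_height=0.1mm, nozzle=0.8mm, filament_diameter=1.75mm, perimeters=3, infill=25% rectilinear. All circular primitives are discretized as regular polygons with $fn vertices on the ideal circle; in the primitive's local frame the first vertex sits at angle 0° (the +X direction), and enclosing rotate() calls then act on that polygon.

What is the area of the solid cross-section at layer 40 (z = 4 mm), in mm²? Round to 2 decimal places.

At z = 4 mm: the r=2.5 cylinder gives a regular 16-gon of circumradius 2.5 (constant along its height) (area = (16/2)·2.500²·sin(360°/16) = 19.13 mm²); (whole slice rotated 30° about Z — lengths, areas and connectivity unchanged). Overall, the cross-section is a single solid region. Net area = 19.13 mm².

19.13 mm²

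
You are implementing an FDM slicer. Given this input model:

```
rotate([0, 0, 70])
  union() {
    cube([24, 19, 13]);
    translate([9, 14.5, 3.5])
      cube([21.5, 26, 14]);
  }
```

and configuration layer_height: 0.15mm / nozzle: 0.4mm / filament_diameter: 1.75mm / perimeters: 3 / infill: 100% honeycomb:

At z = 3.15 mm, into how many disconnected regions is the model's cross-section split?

At z = 3.15 mm: the cube (footprint 24×19) is included at this height; the cube at (9, 14.5) is absent (z outside [3.5, 17.5]); Taking the union: only the 24×19 cube is present, so the union is just that shape — 1 connected region; (rotated 70° about Z; rotation is an isometry so areas/perimeters/island counts are preserved). The result has 1 disconnected region.

1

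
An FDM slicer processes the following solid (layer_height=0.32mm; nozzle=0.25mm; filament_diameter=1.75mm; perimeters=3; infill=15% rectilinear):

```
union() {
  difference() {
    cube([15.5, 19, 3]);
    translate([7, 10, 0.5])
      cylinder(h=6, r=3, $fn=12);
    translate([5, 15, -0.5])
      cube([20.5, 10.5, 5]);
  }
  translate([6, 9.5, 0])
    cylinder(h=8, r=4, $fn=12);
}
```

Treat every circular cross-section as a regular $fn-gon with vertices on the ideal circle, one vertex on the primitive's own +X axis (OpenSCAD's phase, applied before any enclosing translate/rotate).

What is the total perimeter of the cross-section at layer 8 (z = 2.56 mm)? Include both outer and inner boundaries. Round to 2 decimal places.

75.99 mm

At z = 2.56 mm: the cube (footprint 15.5×19) is included at this height (perimeter 69.00 mm); the r=3 cylinder at (7, 10) contributes a regular 12-gon of circumradius 3 (perimeter = 2·12·3.000·sin(180°/12) = 18.63 mm); the cube at (5, 15) is present — its section is the full 20.5×10.5 rectangle (perimeter 62.00 mm); Subtracting the remaining from the first: starting from the 15.5×19 cube, the r=3 cylinder at (7, 10) lies wholly inside it (removes its full 27.00 mm² and its 18.63 mm outline becomes a hole wall); the 20.5×10.5 cube at (5, 15) partially overlaps it — only the 42.00 mm² overlap (of its 215.25 mm²) is removed, clipping the outline — boundary (outer + 1 inner loop) = 87.63 mm; the r=4 cylinder at (6, 9.5) contributes a regular 12-gon of circumradius 4 (perimeter = 2·12·4.000·sin(180°/12) = 24.85 mm); Taking the union: the regions partially overlap (shared area 21.37 mm²), so the edge portions inside another operand are dropped and the merged outline is re-measured after clipping — boundary (outer + 1 inner loop) = 75.99 mm. Overall, the cross-section is one region with 1 hole. Total boundary length (outer + inner) = 75.99 mm.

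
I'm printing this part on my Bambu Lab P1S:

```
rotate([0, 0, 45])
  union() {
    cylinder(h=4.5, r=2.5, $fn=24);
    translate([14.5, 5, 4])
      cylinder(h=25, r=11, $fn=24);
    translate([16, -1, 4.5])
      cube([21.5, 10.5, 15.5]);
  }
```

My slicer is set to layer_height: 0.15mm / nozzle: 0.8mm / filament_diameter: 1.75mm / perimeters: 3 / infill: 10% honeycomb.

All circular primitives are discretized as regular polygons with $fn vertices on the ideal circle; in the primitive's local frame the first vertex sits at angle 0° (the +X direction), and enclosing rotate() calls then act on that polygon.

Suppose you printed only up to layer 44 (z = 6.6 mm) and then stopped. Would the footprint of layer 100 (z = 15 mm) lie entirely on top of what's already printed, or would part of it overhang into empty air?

entirely on top

Compare the two slices. At z = 6.6: the cylinder does not reach this height (z outside [0, 4.5]); the r=11 cylinder at (14.5, 5) gives a regular 24-gon of circumradius 11 (constant along its height) (area = (24/2)·11.000²·sin(360°/24) = 375.81 mm²); the 21.5×10.5 cube at (16, -1) contributes its full rectangle (area 225.75 mm²); Merging all regions: the regions partially overlap — summed areas 601.56 mm² minus the doubly-counted overlap 94.21 mm² gives 507.34 mm² — area = 507.34 mm²; (rotated 45° about Z; rotation is an isometry so areas/perimeters/island counts are preserved). At z = 15: the cylinder is absent (z outside [0, 4.5]); the r=11 cylinder at (14.5, 5) gives a regular 24-gon of circumradius 11 (constant along its height) (area = (24/2)·11.000²·sin(360°/24) = 375.81 mm²); the 21.5×10.5 cube at (16, -1) contributes its full rectangle (area 225.75 mm²); Merging all regions: the regions partially overlap — summed areas 601.56 mm² minus the doubly-counted overlap 94.21 mm² gives 507.34 mm² — area = 507.34 mm²; (rotated 45° about Z; rotation is an isometry so areas/perimeters/island counts are preserved). Checking containment: the cross-section at z = 15 is a subset of the cross-section at z = 6.6.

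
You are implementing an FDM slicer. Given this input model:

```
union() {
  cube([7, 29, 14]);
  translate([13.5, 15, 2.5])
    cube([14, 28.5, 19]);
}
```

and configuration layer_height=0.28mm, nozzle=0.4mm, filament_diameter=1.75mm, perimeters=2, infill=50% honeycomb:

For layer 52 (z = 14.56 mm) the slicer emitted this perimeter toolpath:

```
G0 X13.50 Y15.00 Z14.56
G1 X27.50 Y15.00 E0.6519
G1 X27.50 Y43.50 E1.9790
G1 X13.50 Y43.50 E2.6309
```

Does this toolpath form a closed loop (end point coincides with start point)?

Start point (G0): (13.50, 15.00). End point (last G1): the path does not return to the start — open.

no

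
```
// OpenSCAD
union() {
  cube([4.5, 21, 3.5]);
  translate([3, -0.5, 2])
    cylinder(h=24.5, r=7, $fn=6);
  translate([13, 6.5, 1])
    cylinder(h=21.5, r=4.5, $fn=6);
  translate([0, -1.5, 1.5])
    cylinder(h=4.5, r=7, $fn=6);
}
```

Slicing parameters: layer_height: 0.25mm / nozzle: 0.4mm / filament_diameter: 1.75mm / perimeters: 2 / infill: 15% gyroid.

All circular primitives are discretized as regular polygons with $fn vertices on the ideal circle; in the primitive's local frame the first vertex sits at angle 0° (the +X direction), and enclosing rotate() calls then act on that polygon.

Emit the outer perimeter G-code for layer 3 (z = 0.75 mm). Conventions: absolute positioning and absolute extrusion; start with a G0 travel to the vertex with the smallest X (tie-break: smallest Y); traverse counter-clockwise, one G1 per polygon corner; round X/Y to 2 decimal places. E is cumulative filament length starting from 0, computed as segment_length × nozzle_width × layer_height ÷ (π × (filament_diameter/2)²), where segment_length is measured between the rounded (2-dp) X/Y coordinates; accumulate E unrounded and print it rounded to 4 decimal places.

G0 X0.00 Y0.00 Z0.75
G1 X4.50 Y0.00 E0.1871
G1 X4.50 Y21.00 E1.0602
G1 X0.00 Y21.00 E1.2473
G1 X0.00 Y0.00 E2.1203

At z = 0.75 mm: the cube is present — its section is the full 4.5×21 rectangle; the cylinder at (3, -0.5) is absent (z outside [2, 26.5]); the cylinder at (13, 6.5) is not intersected at this z (z outside [1, 22.5]); the cylinder at (0, -1.5) is not intersected at this z (z outside [1.5, 6]); Combining (union): only the 4.5×21 cube is present, so the union is just that shape — 1 connected region. The outline is a single polygon with 4 vertices. Extrusion per mm of travel: 0.4 × 0.25 / (π × 0.875²) = 0.041575. Accumulating E over each segment gives final E = 2.1203.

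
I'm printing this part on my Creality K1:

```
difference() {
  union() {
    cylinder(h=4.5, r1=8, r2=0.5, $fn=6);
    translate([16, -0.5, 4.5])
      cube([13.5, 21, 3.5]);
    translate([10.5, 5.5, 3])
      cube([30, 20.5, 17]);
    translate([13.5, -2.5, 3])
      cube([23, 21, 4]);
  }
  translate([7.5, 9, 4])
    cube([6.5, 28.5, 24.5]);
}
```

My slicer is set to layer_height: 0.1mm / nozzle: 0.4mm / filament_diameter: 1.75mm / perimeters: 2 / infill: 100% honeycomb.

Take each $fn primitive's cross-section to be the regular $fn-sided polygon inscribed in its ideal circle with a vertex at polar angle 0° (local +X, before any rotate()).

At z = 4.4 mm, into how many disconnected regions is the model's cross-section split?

At z = 4.4 mm: the cone: at t=0.978 of its height the radius interpolates to r₁+(r₂−r₁)t = 0.667, giving a regular 6-gon of that circumradius; the cube at (16, -0.5) is absent (z outside [4.5, 8]); the 30×20.5 cube at (10.5, 5.5) contributes its full rectangle; the 23×21 cube at (13.5, -2.5) contributes its full rectangle; Taking the union: the regions partially overlap (shared area 299.00 mm²), so overlapping operands fuse into one piece — 2 connected regions; the cube at (7.5, 9) is present — its section is the full 6.5×28.5 rectangle; Subtracting the remaining from the first: starting from the result so far, the 6.5×28.5 cube at (7.5, 9) partially overlaps it — only the 59.50 mm² overlap (of its 185.25 mm²) is removed, clipping the outline — 2 connected regions. The result has 2 disconnected regions.

2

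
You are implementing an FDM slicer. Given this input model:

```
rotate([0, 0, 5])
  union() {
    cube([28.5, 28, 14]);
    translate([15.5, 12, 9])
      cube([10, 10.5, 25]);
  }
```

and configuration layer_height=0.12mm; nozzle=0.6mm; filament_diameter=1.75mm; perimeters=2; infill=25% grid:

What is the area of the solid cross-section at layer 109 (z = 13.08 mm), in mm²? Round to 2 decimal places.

At z = 13.08 mm: the 28.5×28 cube contributes its full rectangle (area 798.00 mm²); the cube at (15.5, 12) (footprint 10×10.5) is included at this height (area 105.00 mm²); Combining (union): the 10×10.5 cube at (15.5, 12) lies entirely inside the 28.5×28 cube, so the union is just the 28.5×28 cube — area = 798.00 mm²; (whole slice rotated 5° about Z — lengths, areas and connectivity unchanged). Overall, the cross-section is a single solid region. Net area = 798.00 mm².

798.00 mm²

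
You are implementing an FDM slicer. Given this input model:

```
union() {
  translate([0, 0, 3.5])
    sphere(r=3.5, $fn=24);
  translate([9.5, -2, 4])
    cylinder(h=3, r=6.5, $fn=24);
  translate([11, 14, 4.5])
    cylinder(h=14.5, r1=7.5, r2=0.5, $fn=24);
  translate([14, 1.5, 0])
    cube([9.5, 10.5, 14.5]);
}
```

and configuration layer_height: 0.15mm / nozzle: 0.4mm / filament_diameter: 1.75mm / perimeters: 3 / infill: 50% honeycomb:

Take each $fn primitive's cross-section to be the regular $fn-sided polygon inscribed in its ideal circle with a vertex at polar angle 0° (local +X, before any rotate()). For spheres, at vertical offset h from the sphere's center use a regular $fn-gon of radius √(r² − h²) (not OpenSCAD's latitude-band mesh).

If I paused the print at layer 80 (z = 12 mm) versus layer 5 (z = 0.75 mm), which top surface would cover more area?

layer 80 (z = 12 mm)

Layer 80 (z = 12): the sphere is not intersected at this z (|z−center|=8.500 > r=3.5); the cylinder at (9.5, -2) does not reach this height (z outside [4, 7]); the cone at (11, 14) contributes a regular 24-gon of circumradius 3.879 (interpolated between r1=7.5 and r2=0.5 at t=0.517) (area = (24/2)·3.879²·sin(360°/24) = 46.74 mm²); the 9.5×10.5 cube at (14, 1.5) contributes its full rectangle (area 99.75 mm²); Taking the union: the regions partially overlap — summed areas 146.49 mm² minus the doubly-counted overlap 0.06 mm² gives 146.43 mm² — area = 146.43 mm². So its area = 146.43 mm². Layer 5 (z = 0.75): the r=3.5 sphere slices to a regular 24-gon of circumradius 2.165 (√(r²−h²) with h=2.75 from center) (area = (24/2)·2.165²·sin(360°/24) = 14.56 mm²); the cylinder at (9.5, -2) is absent (z outside [4, 7]); the cone at (11, 14) is absent (z outside [4.5, 19]); the 9.5×10.5 cube at (14, 1.5) contributes its full rectangle (area 99.75 mm²); Merging all regions: the 2 present regions are separate (no shared area or edge), so areas and boundary lengths simply add and each stays a separate island — area = 114.31 mm². So its area = 114.31 mm². Layer 80 is larger (146.43 vs 114.31 mm²).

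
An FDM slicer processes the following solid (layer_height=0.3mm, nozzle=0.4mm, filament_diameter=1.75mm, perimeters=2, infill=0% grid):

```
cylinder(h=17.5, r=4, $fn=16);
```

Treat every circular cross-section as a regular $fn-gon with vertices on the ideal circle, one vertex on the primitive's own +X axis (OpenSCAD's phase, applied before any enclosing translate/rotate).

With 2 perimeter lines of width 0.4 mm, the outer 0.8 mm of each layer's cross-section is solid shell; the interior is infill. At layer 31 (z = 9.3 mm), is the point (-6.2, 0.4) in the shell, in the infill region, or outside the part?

outside

At z = 9.3 mm: the r=4 cylinder gives a regular 16-gon of circumradius 4 (constant along its height). Overall, the cross-section is a single solid region. The nearest boundary edge runs (-3.70, 1.53)→(-4.00, 0.00); distance from the point to it = 2.24 mm. The point is not inside any of the regions above, so it lies outside the cross-section (2.24 mm from the nearest boundary).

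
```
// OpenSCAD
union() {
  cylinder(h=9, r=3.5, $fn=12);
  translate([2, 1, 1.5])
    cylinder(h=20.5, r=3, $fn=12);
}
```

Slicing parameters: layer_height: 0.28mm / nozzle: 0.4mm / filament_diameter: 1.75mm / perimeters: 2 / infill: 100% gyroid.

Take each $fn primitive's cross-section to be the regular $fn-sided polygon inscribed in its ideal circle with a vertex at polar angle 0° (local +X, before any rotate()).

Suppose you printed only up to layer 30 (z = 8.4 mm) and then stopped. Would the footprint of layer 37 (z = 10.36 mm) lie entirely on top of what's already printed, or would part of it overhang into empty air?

entirely on top

Compare the two slices. At z = 8.4: the r=3.5 cylinder gives a regular 12-gon of circumradius 3.5 (constant along its height) (area = (12/2)·3.500²·sin(360°/12) = 36.75 mm²); the r=3 cylinder at (2, 1) gives a regular 12-gon of circumradius 3 (constant along its height) (area = (12/2)·3.000²·sin(360°/12) = 27.00 mm²); Combining (union): the regions partially overlap — summed areas 63.75 mm² minus the doubly-counted overlap 17.58 mm² gives 46.17 mm² — area = 46.17 mm². At z = 10.36: the cylinder is absent (z outside [0, 9]); the r=3 cylinder at (2, 1) contributes a regular 12-gon of circumradius 3 (area = (12/2)·3.000²·sin(360°/12) = 27.00 mm²); Taking the union: only the r=3 cylinder at (2, 1) is present, so the union is just that shape — area = 27.00 mm². Checking containment: the cross-section at z = 10.36 is a subset of the cross-section at z = 8.4.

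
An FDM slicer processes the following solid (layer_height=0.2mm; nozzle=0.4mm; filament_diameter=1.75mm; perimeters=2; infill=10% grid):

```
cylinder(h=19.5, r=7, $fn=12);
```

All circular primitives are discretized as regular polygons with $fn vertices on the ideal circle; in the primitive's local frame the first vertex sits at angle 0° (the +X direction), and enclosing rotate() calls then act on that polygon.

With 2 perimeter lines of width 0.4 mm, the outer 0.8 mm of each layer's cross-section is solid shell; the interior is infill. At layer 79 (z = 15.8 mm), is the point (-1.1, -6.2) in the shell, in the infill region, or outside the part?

At z = 15.8 mm: the r=7 cylinder gives a regular 12-gon of circumradius 7 (constant along its height). Overall, the cross-section is a single solid region. The nearest boundary edge runs (-3.50, -6.06)→(-0.00, -7.00); distance from the point to it = 0.49 mm. The point is inside the cross-section, 0.49 mm from the nearest boundary — within the 0.8 mm shell band (2 × 0.4).

shell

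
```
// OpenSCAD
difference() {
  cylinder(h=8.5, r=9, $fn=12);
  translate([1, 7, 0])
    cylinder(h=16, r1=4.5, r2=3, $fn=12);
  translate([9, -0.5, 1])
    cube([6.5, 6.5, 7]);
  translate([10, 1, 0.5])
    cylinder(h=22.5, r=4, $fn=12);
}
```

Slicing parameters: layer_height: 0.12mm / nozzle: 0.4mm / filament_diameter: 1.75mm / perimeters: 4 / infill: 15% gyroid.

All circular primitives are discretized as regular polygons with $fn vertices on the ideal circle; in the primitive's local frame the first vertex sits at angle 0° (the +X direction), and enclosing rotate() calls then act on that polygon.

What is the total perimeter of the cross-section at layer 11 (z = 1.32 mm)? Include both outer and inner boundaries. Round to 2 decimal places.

At z = 1.32 mm: the cylinder: section is a regular 12-gon, circumradius r=9 (perimeter = 2·12·9.000·sin(180°/12) = 55.90 mm); the cone at (1, 7): at t=0.083 of its height the radius interpolates to r₁+(r₂−r₁)t = 4.376, giving a regular 12-gon of that circumradius (perimeter = 2·12·4.376·sin(180°/12) = 27.18 mm); the 6.5×6.5 cube at (9, -0.5) contributes its full rectangle (perimeter 26.00 mm); the r=4 cylinder at (10, 1) contributes a regular 12-gon of circumradius 4 (perimeter = 2·12·4.000·sin(180°/12) = 24.85 mm); Taking the first minus the rest: starting from the r=9 cylinder, the cone at (1, 7) partially overlaps it — only the 40.38 mm² overlap (of its 57.45 mm²) is removed, clipping the outline; the 6.5×6.5 cube at (9, -0.5) misses the remaining region (no effect); the r=4 cylinder at (10, 1) partially overlaps it — only the 12.55 mm² overlap (of its 48.00 mm²) is removed, clipping the outline — boundary = 62.90 mm. Overall, the cross-section is a single solid region. Total boundary length (outer) = 62.90 mm.

62.90 mm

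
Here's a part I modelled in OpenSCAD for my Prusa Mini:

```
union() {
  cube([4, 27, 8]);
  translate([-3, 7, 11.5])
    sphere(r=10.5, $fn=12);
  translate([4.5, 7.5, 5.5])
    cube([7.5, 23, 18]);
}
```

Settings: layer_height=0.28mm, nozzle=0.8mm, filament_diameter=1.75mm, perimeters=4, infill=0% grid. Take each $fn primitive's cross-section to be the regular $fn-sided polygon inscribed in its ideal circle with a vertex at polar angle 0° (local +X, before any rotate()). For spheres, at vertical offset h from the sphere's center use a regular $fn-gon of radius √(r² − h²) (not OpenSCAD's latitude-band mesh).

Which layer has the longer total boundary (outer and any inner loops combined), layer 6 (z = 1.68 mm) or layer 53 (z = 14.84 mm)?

layer 53 (z = 14.84 mm)

Layer 6 (z = 1.68): the cube is present — its section is the full 4×27 rectangle (perimeter 62.00 mm); the r=10.5 sphere at (-3, 7) slices to a regular 12-gon of circumradius 3.717 (√(r²−h²) with h=9.82 from center) (perimeter = 2·12·3.717·sin(180°/12) = 23.09 mm); the cube at (4.5, 7.5) does not reach this height (z outside [5.5, 23.5]); Merging all regions: the regions partially overlap (shared area 1.79 mm²), so the edge portions inside another operand are dropped and the merged outline is re-measured after clipping — boundary = 76.47 mm. So its perimeter = 76.47 mm. Layer 53 (z = 14.84): the cube does not reach this height (z outside [0, 8]); the r=10.5 sphere at (-3, 7) contributes a regular 12-gon of circumradius √(10.5²−3.34²) = 9.955 (perimeter = 2·12·9.955·sin(180°/12) = 61.83 mm); the cube at (4.5, 7.5) (footprint 7.5×23) is included at this height (perimeter 61.00 mm); Taking the union: the regions partially overlap (shared area 8.33 mm²), so the edge portions inside another operand are dropped and the merged outline is re-measured after clipping — boundary = 108.70 mm. So its perimeter = 108.70 mm. Layer 53 is larger (108.70 vs 76.47 mm).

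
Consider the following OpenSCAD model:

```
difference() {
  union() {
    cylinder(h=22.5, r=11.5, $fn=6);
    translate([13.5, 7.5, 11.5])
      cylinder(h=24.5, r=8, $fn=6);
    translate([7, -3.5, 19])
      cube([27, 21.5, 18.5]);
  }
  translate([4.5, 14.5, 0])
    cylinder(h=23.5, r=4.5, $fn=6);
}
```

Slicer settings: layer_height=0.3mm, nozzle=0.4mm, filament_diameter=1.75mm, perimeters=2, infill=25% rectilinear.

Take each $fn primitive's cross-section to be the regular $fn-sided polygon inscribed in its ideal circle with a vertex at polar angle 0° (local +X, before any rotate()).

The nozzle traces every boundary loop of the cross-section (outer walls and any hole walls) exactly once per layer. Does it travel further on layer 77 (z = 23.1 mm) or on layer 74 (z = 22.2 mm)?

layer 74 (z = 22.2 mm)

Layer 77 (z = 23.1): the cylinder is not intersected at this z (z outside [0, 22.5]); the r=8 cylinder at (13.5, 7.5) gives a regular 6-gon of circumradius 8 (constant along its height) (perimeter = 2·6·8.000·sin(180°/6) = 48.00 mm); the cube at (7, -3.5) is present — its section is the full 27×21.5 rectangle (perimeter 97.00 mm); Taking the union: the regions partially overlap (shared area 162.38 mm²), so the edge portions inside another operand are dropped and the merged outline is re-measured after clipping — boundary = 97.80 mm; the r=4.5 cylinder at (4.5, 14.5) contributes a regular 6-gon of circumradius 4.5 (perimeter = 2·6·4.500·sin(180°/6) = 27.00 mm); After the difference (first − rest): starting from the result so far, the r=4.5 cylinder at (4.5, 14.5) partially overlaps it — only the 6.93 mm² overlap (of its 52.61 mm²) is removed, clipping the outline — boundary = 98.88 mm. So its perimeter = 98.88 mm. Layer 74 (z = 22.2): the r=11.5 cylinder gives a regular 6-gon of circumradius 11.5 (constant along its height) (perimeter = 2·6·11.500·sin(180°/6) = 69.00 mm); the r=8 cylinder at (13.5, 7.5) contributes a regular 6-gon of circumradius 8 (perimeter = 2·6·8.000·sin(180°/6) = 48.00 mm); the 27×21.5 cube at (7, -3.5) contributes its full rectangle (perimeter 97.00 mm); Merging all regions: the regions partially overlap (shared area 195.26 mm²), so the edge portions inside another operand are dropped and the merged outline is re-measured after clipping — boundary = 136.88 mm; the r=4.5 cylinder at (4.5, 14.5) contributes a regular 6-gon of circumradius 4.5 (perimeter = 2·6·4.500·sin(180°/6) = 27.00 mm); Taking the first minus the rest: starting from the result so far, the r=4.5 cylinder at (4.5, 14.5) partially overlaps it — only the 6.93 mm² overlap (of its 52.61 mm²) is removed, clipping the outline — boundary = 137.95 mm. So its perimeter = 137.95 mm. Layer 74 is larger (137.95 vs 98.88 mm).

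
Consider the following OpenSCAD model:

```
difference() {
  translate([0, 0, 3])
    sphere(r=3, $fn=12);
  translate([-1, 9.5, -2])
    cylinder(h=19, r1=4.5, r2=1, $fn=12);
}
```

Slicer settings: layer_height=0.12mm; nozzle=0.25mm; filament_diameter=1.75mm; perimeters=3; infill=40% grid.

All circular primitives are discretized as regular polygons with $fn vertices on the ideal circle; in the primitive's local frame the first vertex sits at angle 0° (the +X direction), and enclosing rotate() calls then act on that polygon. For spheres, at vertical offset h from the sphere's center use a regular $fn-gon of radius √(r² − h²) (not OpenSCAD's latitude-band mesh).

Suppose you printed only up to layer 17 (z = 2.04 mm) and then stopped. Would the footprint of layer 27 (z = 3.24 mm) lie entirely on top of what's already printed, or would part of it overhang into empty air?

part overhangs

Compare the two slices. At z = 2.04: the sphere: section is a regular 12-gon, circumradius = √(r²−h²) = √(3²−0.96²) = 2.842 (area = (12/2)·2.842²·sin(360°/12) = 24.24 mm²); the cone at (-1, 9.5) (r1=4.5→r2=1) has section circumradius 3.756 here — a regular 12-gon (area = (12/2)·3.756²·sin(360°/12) = 42.32 mm²); Subtracting the remaining from the first: starting from the r=3 sphere (24.24 mm²), the cone at (-1, 9.5) misses the remaining region (no effect) — area = 24.24 mm². At z = 3.24: the r=3 sphere slices to a regular 12-gon of circumradius 2.990 (√(r²−h²) with h=0.24 from center) (area = (12/2)·2.990²·sin(360°/12) = 26.83 mm²); the cone at (-1, 9.5) (r1=4.5→r2=1) has section circumradius 3.535 here — a regular 12-gon (area = (12/2)·3.535²·sin(360°/12) = 37.48 mm²); Taking the first minus the rest: starting from the r=3 sphere (26.83 mm²), the cone at (-1, 9.5) misses the remaining region (no effect) — area = 26.83 mm². Checking containment: at z = 3.24 the cross-section extends beyond the z = 2.04 cross-section by about 2.59 mm².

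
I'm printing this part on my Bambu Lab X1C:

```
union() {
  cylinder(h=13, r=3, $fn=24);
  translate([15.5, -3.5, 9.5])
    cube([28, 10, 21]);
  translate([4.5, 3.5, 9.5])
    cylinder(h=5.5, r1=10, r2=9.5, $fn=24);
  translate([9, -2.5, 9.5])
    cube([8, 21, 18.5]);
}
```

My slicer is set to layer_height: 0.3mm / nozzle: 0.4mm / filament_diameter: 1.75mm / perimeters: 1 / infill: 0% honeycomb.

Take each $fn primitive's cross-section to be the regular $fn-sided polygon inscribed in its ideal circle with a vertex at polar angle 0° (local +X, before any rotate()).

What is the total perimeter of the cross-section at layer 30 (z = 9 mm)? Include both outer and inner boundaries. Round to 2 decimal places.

18.80 mm

At z = 9 mm: the r=3 cylinder contributes a regular 24-gon of circumradius 3 (perimeter = 2·24·3.000·sin(180°/24) = 18.80 mm); the cube at (15.5, -3.5) is not intersected at this z (z outside [9.5, 30.5]); the cone at (4.5, 3.5) does not reach this height (z outside [9.5, 15]); the cube at (9, -2.5) is not intersected at this z (z outside [9.5, 28]); Merging all regions: only the r=3 cylinder is present, so the union is just that shape — boundary = 18.80 mm. Overall, the cross-section is a single solid region. Total boundary length (outer) = 18.80 mm.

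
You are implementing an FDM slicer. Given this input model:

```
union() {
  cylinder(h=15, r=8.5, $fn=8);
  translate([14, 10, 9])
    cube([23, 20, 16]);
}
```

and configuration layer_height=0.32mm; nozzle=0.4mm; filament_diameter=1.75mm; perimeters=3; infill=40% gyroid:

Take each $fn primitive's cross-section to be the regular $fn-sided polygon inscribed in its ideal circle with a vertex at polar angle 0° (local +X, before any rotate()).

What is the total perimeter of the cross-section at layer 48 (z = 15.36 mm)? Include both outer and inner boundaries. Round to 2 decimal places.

86.00 mm

At z = 15.36 mm: the cylinder is not intersected at this z (z outside [0, 15]); the cube at (14, 10) is present — its section is the full 23×20 rectangle (perimeter 86.00 mm); Taking the union: only the 23×20 cube at (14, 10) is present, so the union is just that shape — boundary = 86.00 mm. Overall, the cross-section is a single solid region. Total boundary length (outer) = 86.00 mm.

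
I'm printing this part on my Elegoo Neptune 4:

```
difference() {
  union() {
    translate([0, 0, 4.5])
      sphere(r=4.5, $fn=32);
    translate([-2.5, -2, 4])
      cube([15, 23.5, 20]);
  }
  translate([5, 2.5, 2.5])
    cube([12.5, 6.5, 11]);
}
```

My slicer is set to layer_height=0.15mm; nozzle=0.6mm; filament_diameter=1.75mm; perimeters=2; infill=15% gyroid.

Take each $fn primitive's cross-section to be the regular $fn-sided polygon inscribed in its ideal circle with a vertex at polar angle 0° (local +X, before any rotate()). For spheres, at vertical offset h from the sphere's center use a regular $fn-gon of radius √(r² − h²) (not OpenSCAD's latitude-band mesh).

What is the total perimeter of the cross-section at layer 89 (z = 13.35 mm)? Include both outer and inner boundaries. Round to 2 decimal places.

92.00 mm

At z = 13.35 mm: the sphere does not reach this height (|z−center|=8.850 > r=4.5); the cube at (-2.5, -2) (footprint 15×23.5) is included at this height (perimeter 77.00 mm); Merging all regions: only the 15×23.5 cube at (-2.5, -2) is present, so the union is just that shape — boundary = 77.00 mm; the cube at (5, 2.5) is present — its section is the full 12.5×6.5 rectangle (perimeter 38.00 mm); Taking the first minus the rest: starting from that combined region, the 12.5×6.5 cube at (5, 2.5) partially overlaps it — only the 48.75 mm² overlap (of its 81.25 mm²) is removed, clipping the outline — boundary = 92.00 mm. Overall, the cross-section is a single solid region. Total boundary length (outer) = 92.00 mm.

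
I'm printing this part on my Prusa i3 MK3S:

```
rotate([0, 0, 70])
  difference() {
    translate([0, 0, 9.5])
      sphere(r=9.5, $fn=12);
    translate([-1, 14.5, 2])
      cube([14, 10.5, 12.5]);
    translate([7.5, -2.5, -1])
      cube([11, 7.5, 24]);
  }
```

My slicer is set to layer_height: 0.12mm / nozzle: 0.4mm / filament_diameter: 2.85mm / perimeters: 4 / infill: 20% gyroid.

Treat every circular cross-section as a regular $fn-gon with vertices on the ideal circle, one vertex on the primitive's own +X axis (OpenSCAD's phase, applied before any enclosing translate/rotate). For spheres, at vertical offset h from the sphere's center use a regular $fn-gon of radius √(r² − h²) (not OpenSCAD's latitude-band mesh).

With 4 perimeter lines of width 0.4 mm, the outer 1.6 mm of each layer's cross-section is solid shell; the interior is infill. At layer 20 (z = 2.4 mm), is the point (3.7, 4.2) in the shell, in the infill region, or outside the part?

At z = 2.4 mm: the r=9.5 sphere contributes a regular 12-gon of circumradius √(9.5²−7.1²) = 6.312; the cube at (-1, 14.5) is present — its section is the full 14×10.5 rectangle; the cube at (7.5, -2.5) is present — its section is the full 11×7.5 rectangle; Subtracting the remaining from the first: starting from the r=9.5 sphere, the 14×10.5 cube at (-1, 14.5) misses the remaining region (no effect); the 11×7.5 cube at (7.5, -2.5) misses the remaining region (no effect) — 1 connected region; (whole slice rotated 70° about Z — lengths, areas and connectivity unchanged). Overall, the cross-section is a single solid region. Undo the 70° rotation: the query point maps to (5.212, -2.040) in the un-rotated model frame. The nearest boundary edge runs (6.31, 0.00)→(5.47, -3.16); distance from the point to it = 0.53 mm. The point is inside the cross-section, 0.53 mm from the nearest boundary — within the 1.6 mm shell band (4 × 0.4).

shell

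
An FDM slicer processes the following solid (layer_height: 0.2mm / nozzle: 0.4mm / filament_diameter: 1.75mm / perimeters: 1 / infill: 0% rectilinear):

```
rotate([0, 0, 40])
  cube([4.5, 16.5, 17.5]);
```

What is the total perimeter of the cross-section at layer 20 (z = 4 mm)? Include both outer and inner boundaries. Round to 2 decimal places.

At z = 4 mm: the cube is present — its section is the full 4.5×16.5 rectangle (perimeter 42.00 mm); (rotated 40° about Z; rotation is an isometry so areas/perimeters/island counts are preserved). Overall, the cross-section is a single solid region. Total boundary length (outer) = 42.00 mm.

42.00 mm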